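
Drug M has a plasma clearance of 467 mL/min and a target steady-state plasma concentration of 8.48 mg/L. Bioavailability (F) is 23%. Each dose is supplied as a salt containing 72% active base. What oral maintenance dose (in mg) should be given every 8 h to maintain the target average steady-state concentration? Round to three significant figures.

11500 mg

CL = 467 mL/min × 60/1000 = 28.02 L/h
D = CL × Css × τ / F / S = 28.02 × 8.48 × 8 / 0.23 / 0.72 = 11480 mg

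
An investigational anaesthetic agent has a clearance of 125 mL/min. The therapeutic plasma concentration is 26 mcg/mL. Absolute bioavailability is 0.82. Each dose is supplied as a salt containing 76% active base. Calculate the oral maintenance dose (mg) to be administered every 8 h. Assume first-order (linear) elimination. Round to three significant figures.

CL = 125 mL/min × 60/1000 = 7.500 L/h
D = CL × Css × τ / F / S = 7.500 × 26 × 8 / 0.82 / 0.76 = 2503 mg

2500 mg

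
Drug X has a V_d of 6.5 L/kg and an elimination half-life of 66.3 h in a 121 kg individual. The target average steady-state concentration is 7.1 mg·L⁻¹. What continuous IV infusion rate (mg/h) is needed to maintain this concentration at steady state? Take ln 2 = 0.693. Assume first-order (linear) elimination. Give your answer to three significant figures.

58.4 mg/h

Total Vd = 6.5 × 121 = 786.5 L
CL = 0.693 × Vd / t½ = 0.693 × 786.5 / 66.3 = 8.221 L/h
Infusion rate = CL × Css = 8.221 × 7.1 = 58.37 mg/h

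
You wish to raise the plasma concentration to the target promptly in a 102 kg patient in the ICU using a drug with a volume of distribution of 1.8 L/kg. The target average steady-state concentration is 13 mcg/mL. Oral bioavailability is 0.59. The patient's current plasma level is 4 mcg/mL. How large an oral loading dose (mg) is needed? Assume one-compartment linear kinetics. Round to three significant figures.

Vd(total) = 102 kg × 1.8 L/kg = 183.6 L
Concentration deficit ΔC = 13 − 4 = 9.000 mg/L
LD = Vd × ΔC / F = 183.6 × 9.000 / 0.59 = 2801 mg

2800 mg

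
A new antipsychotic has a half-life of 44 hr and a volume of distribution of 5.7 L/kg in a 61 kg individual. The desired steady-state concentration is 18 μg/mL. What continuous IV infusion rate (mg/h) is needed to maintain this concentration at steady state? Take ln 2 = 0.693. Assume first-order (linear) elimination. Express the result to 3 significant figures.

Vd(total) = 61 kg × 5.7 L/kg = 347.7 L
CL = 0.693 × Vd / t½ = 0.693 × 347.7 / 44 = 5.476 L/h
Infusion rate = CL × Css = 5.476 × 18 = 98.57 mg/h

98.6 mg/h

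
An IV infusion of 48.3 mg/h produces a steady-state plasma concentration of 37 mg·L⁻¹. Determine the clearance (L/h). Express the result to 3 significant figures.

1.31 L/h

At steady state, infusion rate = CL × Css, so CL = rate / Css.
CL = 48.3 / 37 = 1.305 L/h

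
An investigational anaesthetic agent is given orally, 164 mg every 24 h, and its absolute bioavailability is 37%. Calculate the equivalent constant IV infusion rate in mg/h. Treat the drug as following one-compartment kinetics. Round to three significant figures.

2.53 mg/h

Equivalent systemic input: infusion rate = F·D/τ.
Rate = 0.37 × 164 / 24 = 2.528 mg/h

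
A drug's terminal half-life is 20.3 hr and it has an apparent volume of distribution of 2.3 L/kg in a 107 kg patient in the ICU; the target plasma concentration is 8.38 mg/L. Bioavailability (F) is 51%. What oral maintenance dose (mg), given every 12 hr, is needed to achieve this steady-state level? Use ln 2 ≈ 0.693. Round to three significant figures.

Vd = 2.3 L/kg × 107 kg = 246.1 L
k = 0.693/20.3 = 0.03414 h⁻¹, so CL = k·Vd = 0.03414 × 246.1 = 8.402 L/h
D = CL × Css × τ / F = 8.402 × 8.38 × 12 / 0.51 = 1657 mg

1660 mg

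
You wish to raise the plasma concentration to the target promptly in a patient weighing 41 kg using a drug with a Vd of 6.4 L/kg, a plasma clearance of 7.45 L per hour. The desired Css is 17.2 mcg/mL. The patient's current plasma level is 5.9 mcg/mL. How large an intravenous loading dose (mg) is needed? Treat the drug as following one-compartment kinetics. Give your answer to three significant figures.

2970 mg

Vd(total) = 41 kg × 6.4 L/kg = 262.4 L
The loading dose fills Vd to the target concentration.
Concentration deficit ΔC = 17.2 − 5.9 = 11.30 mg/L
LD = Vd × ΔC = 262.4 × 11.30 = 2965 mg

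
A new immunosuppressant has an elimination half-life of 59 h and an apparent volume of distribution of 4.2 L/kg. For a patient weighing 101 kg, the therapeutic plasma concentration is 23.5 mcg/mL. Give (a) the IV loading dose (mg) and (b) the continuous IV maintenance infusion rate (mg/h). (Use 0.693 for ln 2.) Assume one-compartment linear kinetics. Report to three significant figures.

(a) 9970 mg; (b) 117 mg/h

Vd(total) = 101 kg × 4.2 L/kg = 424.2 L
LD = Vd × C = 424.2 × 23.5 = 9969 mg
CL = 0.693 × Vd / t½ = 0.693 × 424.2 / 59 = 4.983 L/h
Infusion rate = CL × Css = 4.983 × 23.5 = 117.1 mg/h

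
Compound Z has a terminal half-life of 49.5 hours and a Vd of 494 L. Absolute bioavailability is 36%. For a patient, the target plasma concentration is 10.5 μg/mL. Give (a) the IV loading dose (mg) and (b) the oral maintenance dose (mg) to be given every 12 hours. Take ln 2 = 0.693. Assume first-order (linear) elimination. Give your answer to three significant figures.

(a) 5190 mg; (b) 2420 mg

LD = Vd × C = 494.0 × 10.5 = 5187 mg
CL = 0.693 × Vd / t½ = 0.693 × 494.0 / 49.5 = 6.916 L/h
D = CL × Css × τ / F = 6.916 × 10.5 × 12 / 0.36 = 2421 mg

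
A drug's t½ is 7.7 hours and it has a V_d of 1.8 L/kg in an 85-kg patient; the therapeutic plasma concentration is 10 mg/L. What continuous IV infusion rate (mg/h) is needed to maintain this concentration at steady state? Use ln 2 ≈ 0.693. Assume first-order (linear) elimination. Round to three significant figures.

Total Vd = 1.8 × 85 = 153.0 L
k = 0.693/7.7 = 0.09000 h⁻¹, so CL = k·Vd = 0.09000 × 153.0 = 13.77 L/h
Infusion rate = CL × Css = 13.77 × 10 = 137.7 mg/h

138 mg/h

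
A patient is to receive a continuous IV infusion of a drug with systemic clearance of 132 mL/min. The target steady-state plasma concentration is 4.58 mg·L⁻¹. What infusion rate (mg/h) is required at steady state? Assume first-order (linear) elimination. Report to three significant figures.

CL = 132 mL/min = 132 × 0.06 = 7.920 L/h
At steady state, infusion rate equals elimination rate: rate in = CL × Css.
Rate = CL × Css = 7.920 × 4.58 = 36.27 mg/h

36.3 mg/h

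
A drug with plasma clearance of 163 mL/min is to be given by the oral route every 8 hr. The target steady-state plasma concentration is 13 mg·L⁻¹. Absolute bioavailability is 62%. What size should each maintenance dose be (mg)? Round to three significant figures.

Convert clearance: 163 mL/min × 60 min/h ÷ 1000 mL/L = 9.780 L/h
D = CL × Css × τ / F = 9.780 × 13 × 8 / 0.62 = 1641 mg

1640 mg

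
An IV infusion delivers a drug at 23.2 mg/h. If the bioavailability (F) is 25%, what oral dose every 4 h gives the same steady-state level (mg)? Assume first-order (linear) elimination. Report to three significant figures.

371 mg

To maintain the same Css, the systemic dosing rate must be unchanged: F·D/τ = infusion rate.
D = rate × τ / F = 23.2 × 4 / 0.25 = 371.2 mg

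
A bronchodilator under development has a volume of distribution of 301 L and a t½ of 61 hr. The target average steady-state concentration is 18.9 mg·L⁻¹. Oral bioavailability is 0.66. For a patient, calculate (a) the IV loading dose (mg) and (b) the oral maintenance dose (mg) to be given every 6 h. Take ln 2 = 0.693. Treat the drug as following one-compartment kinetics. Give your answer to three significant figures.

(a) 5690 mg; (b) 588 mg

LD = Vd × C = 301.0 × 18.9 = 5689 mg
CL = 0.693 × Vd / t½ = 0.693 × 301.0 / 61 = 3.420 L/h
D = CL × Css × τ / F = 3.420 × 18.9 × 6 / 0.66 = 587.6 mg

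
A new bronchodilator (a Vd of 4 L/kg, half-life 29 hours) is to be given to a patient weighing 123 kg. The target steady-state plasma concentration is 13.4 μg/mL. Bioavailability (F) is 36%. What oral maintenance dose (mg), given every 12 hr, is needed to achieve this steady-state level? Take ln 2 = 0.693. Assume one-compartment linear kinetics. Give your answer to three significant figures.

Vd(total) = 123 kg × 4 L/kg = 492.0 L
CL = ln 2 · Vd / t½ = 0.693 × 492.0 / 29 = 11.76 L/h
D = CL × Css × τ / F = 11.76 × 13.4 × 12 / 0.36 = 5253 mg

5250 mg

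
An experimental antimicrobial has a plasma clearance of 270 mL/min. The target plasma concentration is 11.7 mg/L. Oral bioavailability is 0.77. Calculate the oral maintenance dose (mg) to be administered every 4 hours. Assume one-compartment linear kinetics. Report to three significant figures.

985 mg

CL = 270 mL/min = 270 × 0.06 = 16.20 L/h
D = CL × Css × τ / F = 16.20 × 11.7 × 4 / 0.77 = 984.6 mg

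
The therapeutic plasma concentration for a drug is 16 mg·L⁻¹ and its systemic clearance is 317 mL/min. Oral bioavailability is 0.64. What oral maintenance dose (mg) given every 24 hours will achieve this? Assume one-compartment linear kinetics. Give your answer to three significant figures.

Convert clearance: 317 mL/min × 60 min/h ÷ 1000 mL/L = 19.02 L/h
D = CL × Css × τ / F = 19.02 × 16 × 24 / 0.64 = 11410 mg

11400 mg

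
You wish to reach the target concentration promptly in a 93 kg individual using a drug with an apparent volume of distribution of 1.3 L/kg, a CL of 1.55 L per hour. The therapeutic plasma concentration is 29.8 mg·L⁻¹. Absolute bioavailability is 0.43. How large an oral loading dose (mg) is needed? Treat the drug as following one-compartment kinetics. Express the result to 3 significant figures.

8380 mg

Vd(total) = 93 kg × 1.3 L/kg = 120.9 L
The loading dose fills Vd to the target concentration.
LD = Vd × C / F = 120.9 × 29.80 / 0.43 = 8379 mg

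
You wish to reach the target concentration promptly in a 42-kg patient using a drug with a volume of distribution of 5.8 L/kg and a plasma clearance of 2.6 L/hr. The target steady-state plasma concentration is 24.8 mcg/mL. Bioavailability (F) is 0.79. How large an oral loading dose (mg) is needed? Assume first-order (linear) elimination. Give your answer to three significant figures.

7650 mg

Vd = 5.8 L/kg × 42 kg = 243.6 L
The loading dose fills Vd to the target concentration; clearance is irrelevant here.
LD = Vd × C / F = 243.6 × 24.80 / 0.79 = 7647 mg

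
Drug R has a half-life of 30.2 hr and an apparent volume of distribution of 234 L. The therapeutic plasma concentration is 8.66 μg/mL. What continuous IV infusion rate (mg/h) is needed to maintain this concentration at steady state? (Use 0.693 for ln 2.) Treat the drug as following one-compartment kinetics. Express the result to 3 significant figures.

46.5 mg/h

CL = ln 2 · Vd / t½ = 0.693 × 234.0 / 30.2 = 5.370 L/h
Infusion rate = CL × Css = 5.370 × 8.66 = 46.50 mg/h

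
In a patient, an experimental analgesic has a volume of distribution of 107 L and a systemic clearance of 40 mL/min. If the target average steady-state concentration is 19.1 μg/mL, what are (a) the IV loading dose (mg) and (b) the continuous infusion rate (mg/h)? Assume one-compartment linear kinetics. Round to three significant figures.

(a) 2040 mg; (b) 45.8 mg/h

Loading dose = Vd × C = 107.0 × 19.1 = 2044 mg
CL = 40 mL/min × 60/1000 = 2.400 L/h
Maintenance: replace elimination → rate = CL × Css = 2.400 × 19.1 = 45.84 mg/h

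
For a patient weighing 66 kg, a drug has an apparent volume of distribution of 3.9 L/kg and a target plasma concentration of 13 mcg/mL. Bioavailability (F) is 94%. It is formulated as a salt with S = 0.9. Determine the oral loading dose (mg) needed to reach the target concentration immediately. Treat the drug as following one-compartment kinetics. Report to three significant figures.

Total Vd = 3.9 × 66 = 257.4 L
The loading dose fills Vd to the target concentration.
LD = Vd × C / F / S = 257.4 × 13.00 / 0.94 / 0.9 = 3955 mg

3960 mg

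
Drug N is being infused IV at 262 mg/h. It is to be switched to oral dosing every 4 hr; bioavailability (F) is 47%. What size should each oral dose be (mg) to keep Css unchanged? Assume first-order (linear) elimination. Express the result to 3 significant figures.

2230 mg

To maintain the same Css, the systemic dosing rate must be unchanged: F·D/τ = infusion rate.
D = rate × τ / F = 262 × 4 / 0.47 = 2230 mg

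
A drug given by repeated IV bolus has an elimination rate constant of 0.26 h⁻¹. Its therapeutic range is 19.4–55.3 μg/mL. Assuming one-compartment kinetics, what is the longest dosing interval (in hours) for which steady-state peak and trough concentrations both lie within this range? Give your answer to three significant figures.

Between IV bolus doses, concentration decays as C = C₀·e^(−kτ), so C_peak/C_trough = e^(kτ).
τ_max = ln(C_peak/C_trough) / k = ln(55.3/19.4) / 0.2600 = 1.047 / 0.2600 = 4.027 h

4.03 h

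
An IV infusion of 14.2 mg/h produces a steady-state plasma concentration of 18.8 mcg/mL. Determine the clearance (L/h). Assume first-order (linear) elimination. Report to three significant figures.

At steady state, infusion rate = CL × Css, so CL = rate / Css.
CL = 14.2 / 18.8 = 0.7553 L/h

0.755 L/h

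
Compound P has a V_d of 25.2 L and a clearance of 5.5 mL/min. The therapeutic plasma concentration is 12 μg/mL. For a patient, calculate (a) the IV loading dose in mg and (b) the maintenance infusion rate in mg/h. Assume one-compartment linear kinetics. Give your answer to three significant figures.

Loading: fill Vd to C_target → 25.20 L × 12 mg/L = 302.4 mg
CL = 5.5 mL/min = 5.5 × 0.06 = 0.3300 L/h
Maintenance: replace elimination → rate = CL × Css = 0.3300 × 12 = 3.960 mg/h

(a) 302 mg; (b) 3.96 mg/h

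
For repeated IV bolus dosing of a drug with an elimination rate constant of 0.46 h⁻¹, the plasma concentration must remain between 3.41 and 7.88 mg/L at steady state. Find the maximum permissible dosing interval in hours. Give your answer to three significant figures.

1.82 h

Between IV bolus doses, concentration decays as C = C₀·e^(−kτ), so C_peak/C_trough = e^(kτ).
τ_max = ln(C_peak/C_trough) / k = ln(7.88/3.41) / 0.4600 = 0.8376 / 0.4600 = 1.821 h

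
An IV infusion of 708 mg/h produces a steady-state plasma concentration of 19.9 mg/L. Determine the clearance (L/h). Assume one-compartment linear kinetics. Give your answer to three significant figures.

At steady state, infusion rate = CL × Css, so CL = rate / Css.
CL = 708 / 19.9 = 35.58 L/h

35.6 L/h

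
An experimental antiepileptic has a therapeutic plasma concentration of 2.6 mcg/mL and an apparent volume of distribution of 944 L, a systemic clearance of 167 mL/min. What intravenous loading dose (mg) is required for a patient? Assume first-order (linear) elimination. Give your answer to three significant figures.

2450 mg

LD = Vd × C = 944.0 × 2.600 = 2454 mg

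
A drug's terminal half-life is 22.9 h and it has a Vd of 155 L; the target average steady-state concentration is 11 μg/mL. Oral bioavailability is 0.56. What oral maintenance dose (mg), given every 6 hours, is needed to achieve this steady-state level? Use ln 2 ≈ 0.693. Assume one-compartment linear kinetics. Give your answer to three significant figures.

553 mg

CL = 0.693 × Vd / t½ = 0.693 × 155.0 / 22.9 = 4.691 L/h
D = CL × Css × τ / F = 4.691 × 11 × 6 / 0.56 = 552.9 mg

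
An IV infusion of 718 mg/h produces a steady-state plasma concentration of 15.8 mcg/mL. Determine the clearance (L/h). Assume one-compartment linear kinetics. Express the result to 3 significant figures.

45.4 L/h

At steady state, infusion rate = CL × Css, so CL = rate / Css.
CL = 718 / 15.8 = 45.44 L/h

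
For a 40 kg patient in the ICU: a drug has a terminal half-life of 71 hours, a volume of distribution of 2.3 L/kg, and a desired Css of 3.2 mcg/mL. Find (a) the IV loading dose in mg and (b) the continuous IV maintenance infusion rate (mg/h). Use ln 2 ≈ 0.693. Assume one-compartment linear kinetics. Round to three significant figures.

Total Vd = 2.3 × 40 = 92.00 L
LD = Vd × C = 92.00 × 3.2 = 294.4 mg
CL = 0.693 × Vd / t½ = 0.693 × 92.00 / 71 = 0.8980 L/h
Infusion rate = CL × Css = 0.8980 × 3.2 = 2.874 mg/h

(a) 294 mg; (b) 2.87 mg/h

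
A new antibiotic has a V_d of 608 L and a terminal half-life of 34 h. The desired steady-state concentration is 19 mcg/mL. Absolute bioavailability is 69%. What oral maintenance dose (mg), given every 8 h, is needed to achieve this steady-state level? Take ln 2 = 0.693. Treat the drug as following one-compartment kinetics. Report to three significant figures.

CL = 0.693 × Vd / t½ = 0.693 × 608.0 / 34 = 12.39 L/h
D = CL × Css × τ / F = 12.39 × 19 × 8 / 0.69 = 2729 mg

2730 mg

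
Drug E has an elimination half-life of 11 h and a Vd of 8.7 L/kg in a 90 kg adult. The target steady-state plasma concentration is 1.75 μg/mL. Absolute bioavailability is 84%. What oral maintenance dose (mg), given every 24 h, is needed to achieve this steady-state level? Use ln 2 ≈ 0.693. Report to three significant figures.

Vd = 8.7 L/kg × 90 kg = 783.0 L
k = 0.693/11 = 0.06300 h⁻¹, so CL = k·Vd = 0.06300 × 783.0 = 49.33 L/h
D = CL × Css × τ / F = 49.33 × 1.75 × 24 / 0.84 = 2467 mg

2470 mg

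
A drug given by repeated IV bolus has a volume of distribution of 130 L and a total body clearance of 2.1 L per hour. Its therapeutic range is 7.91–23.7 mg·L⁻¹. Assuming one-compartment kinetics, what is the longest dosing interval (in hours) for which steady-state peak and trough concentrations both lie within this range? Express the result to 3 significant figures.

67.9 h

k = CL / Vd = 2.100 / 130.0 = 0.01615 h⁻¹
Between IV bolus doses, concentration decays as C = C₀·e^(−kτ), so C_peak/C_trough = e^(kτ).
τ_max = ln(C_peak/C_trough) / k = ln(23.7/7.91) / 0.01615 = 1.097 / 0.01615 = 67.93 h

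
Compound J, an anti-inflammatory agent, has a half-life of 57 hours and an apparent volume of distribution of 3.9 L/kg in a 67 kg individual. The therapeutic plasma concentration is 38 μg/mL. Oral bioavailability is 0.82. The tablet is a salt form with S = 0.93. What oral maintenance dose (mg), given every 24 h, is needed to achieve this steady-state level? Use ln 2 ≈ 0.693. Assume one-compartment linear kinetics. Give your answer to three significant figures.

Total Vd = 3.9 × 67 = 261.3 L
k = 0.693/57 = 0.01216 h⁻¹, so CL = k·Vd = 0.01216 × 261.3 = 3.177 L/h
D = CL × Css × τ / F / S = 3.177 × 38 × 24 / 0.82 / 0.93 = 3799 mg

3800 mg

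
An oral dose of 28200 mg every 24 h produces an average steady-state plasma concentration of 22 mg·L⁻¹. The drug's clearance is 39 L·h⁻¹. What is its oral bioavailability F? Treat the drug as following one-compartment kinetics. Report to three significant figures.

F·D/τ = CL·Css at steady state → F = CL·Css·τ / D.
F = 39 × 22 × 24 / 28200 = 0.730

0.730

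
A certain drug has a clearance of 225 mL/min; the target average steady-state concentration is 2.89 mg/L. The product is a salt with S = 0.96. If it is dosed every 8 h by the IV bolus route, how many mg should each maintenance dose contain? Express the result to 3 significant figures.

325 mg

Convert clearance: 225 mL/min × 60 min/h ÷ 1000 mL/L = 13.50 L/h
D = CL × Css × τ / S = 13.50 × 2.89 × 8 / 0.96 = 325.1 mg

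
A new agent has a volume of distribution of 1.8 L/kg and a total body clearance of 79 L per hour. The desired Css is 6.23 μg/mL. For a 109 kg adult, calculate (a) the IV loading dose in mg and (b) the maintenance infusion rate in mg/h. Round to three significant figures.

(a) 1220 mg; (b) 492 mg/h

Total Vd = 1.8 × 109 = 196.2 L
LD = Vd · C_target = 196.2 × 6.23 = 1222 mg
Infusion rate = 79.00 L/h × 6.23 mg/L = 492.2 mg/h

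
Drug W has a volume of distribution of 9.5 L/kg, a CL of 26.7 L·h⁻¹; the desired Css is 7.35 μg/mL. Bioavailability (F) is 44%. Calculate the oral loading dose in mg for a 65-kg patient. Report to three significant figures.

10300 mg

Vd = 9.5 L/kg × 65 kg = 617.5 L
LD = Vd × C / F = 617.5 × 7.350 / 0.44 = 10320 mg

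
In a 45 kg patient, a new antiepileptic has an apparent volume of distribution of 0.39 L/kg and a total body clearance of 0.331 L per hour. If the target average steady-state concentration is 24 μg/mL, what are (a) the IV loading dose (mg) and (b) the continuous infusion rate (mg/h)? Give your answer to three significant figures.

Total Vd = 0.39 × 45 = 17.55 L
LD = Vd · C_target = 17.55 × 24 = 421.2 mg
Maintenance infusion rate = CL × Css = 0.3310 × 24 = 7.944 mg/h

(a) 421 mg; (b) 7.94 mg/h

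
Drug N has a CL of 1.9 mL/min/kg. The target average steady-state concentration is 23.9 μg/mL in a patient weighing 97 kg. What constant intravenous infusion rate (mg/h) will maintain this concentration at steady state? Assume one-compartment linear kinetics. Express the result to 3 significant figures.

CL = 1.9 mL/min/kg × 97 kg = 184.3 mL/min = 184.3 × 60/1000 = 11.06 L/h
R₀ = 11.06 × 23.9 = 264.3 mg/h

264 mg/h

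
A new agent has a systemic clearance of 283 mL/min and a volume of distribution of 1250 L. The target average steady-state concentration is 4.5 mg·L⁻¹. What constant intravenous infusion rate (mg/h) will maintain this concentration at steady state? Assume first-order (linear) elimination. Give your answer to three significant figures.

CL = 283 mL/min × 60/1000 = 16.98 L/h
Vd does not affect the maintenance rate; only clearance governs steady-state input.
Rate = CL × Css = 16.98 × 4.5 = 76.41 mg/h

76.4 mg/h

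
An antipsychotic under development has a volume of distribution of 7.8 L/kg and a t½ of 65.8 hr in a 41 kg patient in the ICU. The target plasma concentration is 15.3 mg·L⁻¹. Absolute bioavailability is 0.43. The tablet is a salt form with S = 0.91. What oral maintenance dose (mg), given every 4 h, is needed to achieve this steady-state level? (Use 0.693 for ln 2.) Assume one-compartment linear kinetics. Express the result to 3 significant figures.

Vd(total) = 41 kg × 7.8 L/kg = 319.8 L
k = 0.693/65.8 = 0.01053 h⁻¹, so CL = k·Vd = 0.01053 × 319.8 = 3.367 L/h
D = CL × Css × τ / F / S = 3.367 × 15.3 × 4 / 0.43 / 0.91 = 526.6 mg

527 mg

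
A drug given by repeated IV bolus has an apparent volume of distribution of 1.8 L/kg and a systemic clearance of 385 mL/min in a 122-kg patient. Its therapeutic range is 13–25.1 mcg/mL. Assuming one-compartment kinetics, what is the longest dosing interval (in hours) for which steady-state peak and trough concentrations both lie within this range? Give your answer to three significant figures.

Vd(total) = 122 kg × 1.8 L/kg = 219.6 L
CL = 385 mL/min × 60/1000 = 23.10 L/h
k = CL / Vd = 23.10 / 219.6 = 0.1052 h⁻¹
Between IV bolus doses, concentration decays as C = C₀·e^(−kτ), so C_peak/C_trough = e^(kτ).
τ_max = ln(C_peak/C_trough) / k = ln(25.1/13) / 0.1052 = 0.6579 / 0.1052 = 6.254 h

6.25 h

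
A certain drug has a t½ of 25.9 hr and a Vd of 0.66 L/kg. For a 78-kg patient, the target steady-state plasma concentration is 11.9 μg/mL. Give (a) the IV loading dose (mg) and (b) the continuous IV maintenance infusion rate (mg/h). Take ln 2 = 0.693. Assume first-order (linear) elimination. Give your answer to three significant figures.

Total Vd = 0.66 × 78 = 51.48 L
LD = Vd × C = 51.48 × 11.9 = 612.6 mg
CL = 0.693 × Vd / t½ = 0.693 × 51.48 / 25.9 = 1.377 L/h
Infusion rate = CL × Css = 1.377 × 11.9 = 16.39 mg/h

(a) 613 mg; (b) 16.4 mg/h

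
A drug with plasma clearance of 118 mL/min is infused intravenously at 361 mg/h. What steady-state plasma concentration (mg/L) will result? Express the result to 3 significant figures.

51.0 mg/L

Convert clearance: 118 mL/min × 60 min/h ÷ 1000 mL/L = 7.080 L/h
Css = rate / CL = 361 / 7.080 = 50.99 mg/L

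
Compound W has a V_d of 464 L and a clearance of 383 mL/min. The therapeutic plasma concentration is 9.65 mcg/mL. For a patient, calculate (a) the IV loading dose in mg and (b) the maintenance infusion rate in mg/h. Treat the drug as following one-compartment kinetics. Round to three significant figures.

Loading dose = Vd × C = 464.0 × 9.65 = 4478 mg
CL = 383 mL/min = 383 × 0.06 = 22.98 L/h
Maintenance infusion rate = CL × Css = 22.98 × 9.65 = 221.8 mg/h

(a) 4480 mg; (b) 222 mg/h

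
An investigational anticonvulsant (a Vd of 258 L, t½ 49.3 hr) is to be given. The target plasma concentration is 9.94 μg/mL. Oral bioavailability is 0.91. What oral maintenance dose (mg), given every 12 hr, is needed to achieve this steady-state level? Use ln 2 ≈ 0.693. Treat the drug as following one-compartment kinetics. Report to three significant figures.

475 mg

k = 0.693/49.3 = 0.01406 h⁻¹, so CL = k·Vd = 0.01406 × 258.0 = 3.627 L/h
D = CL × Css × τ / F = 3.627 × 9.94 × 12 / 0.91 = 475.4 mg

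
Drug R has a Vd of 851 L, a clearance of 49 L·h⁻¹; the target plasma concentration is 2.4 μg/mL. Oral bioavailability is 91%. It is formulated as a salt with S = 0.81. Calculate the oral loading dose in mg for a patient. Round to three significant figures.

LD = Vd × C / F / S = 851.0 × 2.400 / 0.91 / 0.81 = 2771 mg

2770 mg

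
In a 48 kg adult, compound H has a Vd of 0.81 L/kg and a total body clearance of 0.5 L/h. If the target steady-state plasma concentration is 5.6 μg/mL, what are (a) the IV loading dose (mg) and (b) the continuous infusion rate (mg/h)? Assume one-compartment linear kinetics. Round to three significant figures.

(a) 218 mg; (b) 2.80 mg/h

Vd = 0.81 L/kg × 48 kg = 38.88 L
Loading dose = Vd × C = 38.88 × 5.6 = 217.7 mg
Infusion rate = 0.5000 L/h × 5.6 mg/L = 2.800 mg/h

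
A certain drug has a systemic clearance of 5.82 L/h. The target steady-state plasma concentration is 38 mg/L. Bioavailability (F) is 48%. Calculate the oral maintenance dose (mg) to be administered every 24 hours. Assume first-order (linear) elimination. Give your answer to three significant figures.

At steady state, dose per interval replaces the amount cleared in that interval: F·D/τ = CL·Css.
D = CL × Css × τ / F = 5.820 × 38 × 24 / 0.48 = 11060 mg

11100 mg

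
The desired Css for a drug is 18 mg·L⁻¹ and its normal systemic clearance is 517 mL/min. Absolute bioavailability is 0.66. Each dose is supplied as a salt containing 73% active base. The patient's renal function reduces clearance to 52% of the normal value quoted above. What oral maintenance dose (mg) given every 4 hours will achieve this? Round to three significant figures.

CL = 517 mL/min = 517 × 0.06 = 31.02 L/h
Patient clearance = 0.52 × 31.02 = 16.13 L/h
D = CL × Css × τ / F / S = 16.13 × 18 × 4 / 0.66 / 0.73 = 2410 mg

2410 mg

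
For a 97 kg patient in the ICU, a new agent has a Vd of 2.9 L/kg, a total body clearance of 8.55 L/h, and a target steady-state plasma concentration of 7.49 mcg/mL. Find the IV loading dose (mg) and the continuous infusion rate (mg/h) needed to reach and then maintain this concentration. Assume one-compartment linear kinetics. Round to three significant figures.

Vd(total) = 97 kg × 2.9 L/kg = 281.3 L
Loading: fill Vd to C_target → 281.3 L × 7.49 mg/L = 2107 mg
Infusion rate = 8.550 L/h × 7.49 mg/L = 64.04 mg/h

(a) 2110 mg; (b) 64.0 mg/h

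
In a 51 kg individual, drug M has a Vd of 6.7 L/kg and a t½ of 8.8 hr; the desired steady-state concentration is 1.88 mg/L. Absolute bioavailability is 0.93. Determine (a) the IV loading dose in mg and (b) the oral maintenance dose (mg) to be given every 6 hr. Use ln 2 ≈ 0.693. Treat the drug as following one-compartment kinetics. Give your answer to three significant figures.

(a) 642 mg; (b) 326 mg

Vd = 6.7 L/kg × 51 kg = 341.7 L
LD = Vd × C = 341.7 × 1.88 = 642.4 mg
CL = 0.693 × Vd / t½ = 0.693 × 341.7 / 8.8 = 26.91 L/h
D = CL × Css × τ / F = 26.91 × 1.88 × 6 / 0.93 = 326.4 mg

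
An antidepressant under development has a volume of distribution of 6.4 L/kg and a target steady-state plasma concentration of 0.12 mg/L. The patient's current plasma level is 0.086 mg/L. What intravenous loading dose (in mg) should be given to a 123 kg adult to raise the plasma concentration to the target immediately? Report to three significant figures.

Vd(total) = 123 kg × 6.4 L/kg = 787.2 L
Concentration deficit ΔC = 0.12 − 0.086 = 0.03400 mg/L
LD = Vd × ΔC = 787.2 × 0.03400 = 26.76 mg

26.8 mg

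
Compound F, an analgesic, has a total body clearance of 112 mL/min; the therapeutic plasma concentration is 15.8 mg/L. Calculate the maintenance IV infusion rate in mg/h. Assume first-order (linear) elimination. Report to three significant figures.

CL = 112 mL/min = 112 × 0.06 = 6.720 L/h
At steady state, infusion rate equals elimination rate: rate in = CL × Css.
Infusion rate = CL · Css = 6.720 L/h × 15.8 mg/L = 106.2 mg/h

106 mg/h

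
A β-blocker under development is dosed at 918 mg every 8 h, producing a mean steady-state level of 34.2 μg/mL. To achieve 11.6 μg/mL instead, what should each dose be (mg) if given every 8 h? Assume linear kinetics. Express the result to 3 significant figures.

311 mg

With linear kinetics, Css is proportional to dose rate (D/τ) at fixed clearance.
D₂ = D₁ × (Css,target / Css,current) = 918 × 11.6/34.2 = 311.4 mg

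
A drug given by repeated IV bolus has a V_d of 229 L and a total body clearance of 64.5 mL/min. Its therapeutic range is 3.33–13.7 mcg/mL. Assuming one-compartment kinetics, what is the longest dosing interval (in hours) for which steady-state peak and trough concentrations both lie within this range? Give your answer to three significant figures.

Convert clearance: 64.5 mL/min × 60 min/h ÷ 1000 mL/L = 3.870 L/h
k = CL / Vd = 3.870 / 229.0 = 0.01690 h⁻¹
Between IV bolus doses, concentration decays as C = C₀·e^(−kτ), so C_peak/C_trough = e^(kτ).
τ_max = ln(C_peak/C_trough) / k = ln(13.7/3.33) / 0.01690 = 1.414 / 0.01690 = 83.67 h

83.7 h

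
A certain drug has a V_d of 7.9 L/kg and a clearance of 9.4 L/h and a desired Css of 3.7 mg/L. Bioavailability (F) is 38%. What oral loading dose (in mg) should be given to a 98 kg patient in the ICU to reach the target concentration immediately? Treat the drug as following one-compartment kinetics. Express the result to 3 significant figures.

7540 mg

Vd = 7.9 L/kg × 98 kg = 774.2 L
LD = Vd × C / F = 774.2 × 3.700 / 0.38 = 7538 mg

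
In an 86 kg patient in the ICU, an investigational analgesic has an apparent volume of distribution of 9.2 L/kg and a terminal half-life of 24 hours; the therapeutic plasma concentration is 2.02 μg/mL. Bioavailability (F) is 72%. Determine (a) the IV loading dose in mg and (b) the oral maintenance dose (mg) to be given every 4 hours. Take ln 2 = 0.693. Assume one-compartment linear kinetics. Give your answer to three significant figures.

(a) 1600 mg; (b) 256 mg

Total Vd = 9.2 × 86 = 791.2 L
LD = Vd × C = 791.2 × 2.02 = 1598 mg
CL = 0.693 × Vd / t½ = 0.693 × 791.2 / 24 = 22.85 L/h
D = CL × Css × τ / F = 22.85 × 2.02 × 4 / 0.72 = 256.4 mg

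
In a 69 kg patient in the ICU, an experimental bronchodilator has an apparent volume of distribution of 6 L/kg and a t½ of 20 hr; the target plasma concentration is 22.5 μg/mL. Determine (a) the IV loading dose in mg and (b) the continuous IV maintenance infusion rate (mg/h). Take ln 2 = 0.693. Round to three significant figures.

Vd = 6 L/kg × 69 kg = 414.0 L
LD = Vd × C = 414.0 × 22.5 = 9315 mg
CL = 0.693 × Vd / t½ = 0.693 × 414.0 / 20 = 14.35 L/h
Infusion rate = CL × Css = 14.35 × 22.5 = 322.9 mg/h

(a) 9320 mg; (b) 323 mg/h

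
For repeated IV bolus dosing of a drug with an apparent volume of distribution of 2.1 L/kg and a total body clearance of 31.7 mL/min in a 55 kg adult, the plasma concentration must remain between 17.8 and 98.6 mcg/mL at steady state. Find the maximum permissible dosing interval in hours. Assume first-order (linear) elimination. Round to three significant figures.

104 h

Vd = 2.1 L/kg × 55 kg = 115.5 L
CL = 31.7 mL/min = 31.7 × 0.06 = 1.902 L/h
k = CL / Vd = 1.902 / 115.5 = 0.01647 h⁻¹
Between IV bolus doses, concentration decays as C = C₀·e^(−kτ), so C_peak/C_trough = e^(kτ).
τ_max = ln(C_peak/C_trough) / k = ln(98.6/17.8) / 0.01647 = 1.712 / 0.01647 = 103.9 h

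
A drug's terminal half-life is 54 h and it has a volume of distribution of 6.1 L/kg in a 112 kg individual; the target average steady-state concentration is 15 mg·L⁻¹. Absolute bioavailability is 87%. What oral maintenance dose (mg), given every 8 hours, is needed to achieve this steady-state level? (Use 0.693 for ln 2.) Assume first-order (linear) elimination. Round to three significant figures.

1210 mg

Vd(total) = 112 kg × 6.1 L/kg = 683.2 L
CL = 0.693 × Vd / t½ = 0.693 × 683.2 / 54 = 8.768 L/h
D = CL × Css × τ / F = 8.768 × 15 × 8 / 0.87 = 1209 mg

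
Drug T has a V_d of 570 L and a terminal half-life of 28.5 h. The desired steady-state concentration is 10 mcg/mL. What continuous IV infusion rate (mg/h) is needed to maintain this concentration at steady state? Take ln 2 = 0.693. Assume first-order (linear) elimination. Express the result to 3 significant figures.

CL = 0.693 × Vd / t½ = 0.693 × 570.0 / 28.5 = 13.86 L/h
Infusion rate = CL × Css = 13.86 × 10 = 138.6 mg/h

139 mg/h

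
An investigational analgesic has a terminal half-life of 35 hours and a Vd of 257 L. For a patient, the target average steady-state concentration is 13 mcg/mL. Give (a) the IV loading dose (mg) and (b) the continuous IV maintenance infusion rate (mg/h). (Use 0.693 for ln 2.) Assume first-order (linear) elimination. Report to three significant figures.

LD = Vd × C = 257.0 × 13 = 3341 mg
CL = 0.693 × Vd / t½ = 0.693 × 257.0 / 35 = 5.089 L/h
Infusion rate = CL × Css = 5.089 × 13 = 66.16 mg/h

(a) 3340 mg; (b) 66.2 mg/h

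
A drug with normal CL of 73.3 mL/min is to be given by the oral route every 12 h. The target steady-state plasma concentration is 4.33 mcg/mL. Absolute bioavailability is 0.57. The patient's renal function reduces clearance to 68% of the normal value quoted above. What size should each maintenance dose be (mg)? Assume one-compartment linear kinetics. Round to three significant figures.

273 mg

CL = 73.3 mL/min × 60/1000 = 4.398 L/h
Patient clearance = 0.68 × 4.398 = 2.991 L/h
D = CL × Css × τ / F = 2.991 × 4.33 × 12 / 0.57 = 272.7 mg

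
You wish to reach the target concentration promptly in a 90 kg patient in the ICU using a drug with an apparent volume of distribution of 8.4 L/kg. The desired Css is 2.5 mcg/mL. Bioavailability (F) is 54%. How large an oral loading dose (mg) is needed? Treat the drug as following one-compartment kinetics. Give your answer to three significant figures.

3500 mg

Total Vd = 8.4 × 90 = 756.0 L
LD = Vd × C / F = 756.0 × 2.500 / 0.54 = 3500 mg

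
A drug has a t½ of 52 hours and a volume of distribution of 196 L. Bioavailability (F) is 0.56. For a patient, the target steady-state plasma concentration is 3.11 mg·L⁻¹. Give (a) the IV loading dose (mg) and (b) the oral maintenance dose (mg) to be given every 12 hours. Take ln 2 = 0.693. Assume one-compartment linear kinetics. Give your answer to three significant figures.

LD = Vd × C = 196.0 × 3.11 = 609.6 mg
CL = 0.693 × Vd / t½ = 0.693 × 196.0 / 52 = 2.612 L/h
D = CL × Css × τ / F = 2.612 × 3.11 × 12 / 0.56 = 174.1 mg

(a) 610 mg; (b) 174 mg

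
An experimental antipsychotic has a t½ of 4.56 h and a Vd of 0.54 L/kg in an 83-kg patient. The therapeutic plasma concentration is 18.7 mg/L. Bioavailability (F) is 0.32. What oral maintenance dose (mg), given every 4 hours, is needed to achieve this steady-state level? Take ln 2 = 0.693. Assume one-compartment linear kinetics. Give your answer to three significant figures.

1590 mg

Vd(total) = 83 kg × 0.54 L/kg = 44.82 L
k = 0.693/4.56 = 0.1520 h⁻¹, so CL = k·Vd = 0.1520 × 44.82 = 6.813 L/h
D = CL × Css × τ / F = 6.813 × 18.7 × 4 / 0.32 = 1593 mg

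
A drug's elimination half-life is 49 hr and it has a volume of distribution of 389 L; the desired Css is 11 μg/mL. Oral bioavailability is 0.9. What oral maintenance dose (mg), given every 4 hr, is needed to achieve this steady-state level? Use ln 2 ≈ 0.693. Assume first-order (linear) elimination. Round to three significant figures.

269 mg

CL = 0.693 × Vd / t½ = 0.693 × 389.0 / 49 = 5.502 L/h
D = CL × Css × τ / F = 5.502 × 11 × 4 / 0.9 = 269.0 mg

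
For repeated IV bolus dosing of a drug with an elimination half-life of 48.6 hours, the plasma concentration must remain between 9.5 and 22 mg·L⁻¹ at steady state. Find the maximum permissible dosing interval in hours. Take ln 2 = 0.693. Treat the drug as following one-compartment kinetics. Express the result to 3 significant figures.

k = 0.693 / t½ = 0.693 / 48.6 = 0.01426 h⁻¹
Between IV bolus doses, concentration decays as C = C₀·e^(−kτ), so C_peak/C_trough = e^(kτ).
τ_max = ln(C_peak/C_trough) / k = ln(22/9.5) / 0.01426 = 0.8398 / 0.01426 = 58.89 h

58.9 h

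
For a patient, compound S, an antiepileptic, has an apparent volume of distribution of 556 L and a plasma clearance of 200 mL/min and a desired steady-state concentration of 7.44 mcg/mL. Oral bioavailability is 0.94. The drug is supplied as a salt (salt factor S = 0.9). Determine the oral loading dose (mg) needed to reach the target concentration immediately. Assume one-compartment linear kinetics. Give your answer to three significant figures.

LD = Vd × C / F / S = 556.0 × 7.440 / 0.94 / 0.9 = 4890 mg

4890 mg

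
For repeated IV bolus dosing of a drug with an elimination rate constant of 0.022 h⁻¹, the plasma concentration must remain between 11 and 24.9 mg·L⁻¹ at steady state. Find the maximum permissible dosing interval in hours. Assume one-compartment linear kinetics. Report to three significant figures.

37.1 h

Between IV bolus doses, concentration decays as C = C₀·e^(−kτ), so C_peak/C_trough = e^(kτ).
τ_max = ln(C_peak/C_trough) / k = ln(24.9/11) / 0.02200 = 0.8170 / 0.02200 = 37.14 h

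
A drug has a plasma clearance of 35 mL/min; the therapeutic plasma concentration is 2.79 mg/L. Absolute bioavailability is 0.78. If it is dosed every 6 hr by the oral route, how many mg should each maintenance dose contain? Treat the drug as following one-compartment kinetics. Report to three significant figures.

45.1 mg

Convert clearance: 35 mL/min × 60 min/h ÷ 1000 mL/L = 2.100 L/h
D = CL × Css × τ / F = 2.100 × 2.79 × 6 / 0.78 = 45.07 mg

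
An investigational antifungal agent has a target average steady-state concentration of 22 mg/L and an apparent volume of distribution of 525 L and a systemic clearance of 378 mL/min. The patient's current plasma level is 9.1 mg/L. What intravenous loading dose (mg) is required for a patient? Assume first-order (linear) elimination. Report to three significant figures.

Concentration deficit ΔC = 22 − 9.1 = 12.90 mg/L
LD = Vd × ΔC = 525.0 × 12.90 = 6773 mg

6770 mg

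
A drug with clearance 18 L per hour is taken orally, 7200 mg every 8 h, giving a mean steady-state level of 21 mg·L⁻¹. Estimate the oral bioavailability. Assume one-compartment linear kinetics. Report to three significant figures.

0.420

F·D/τ = CL·Css at steady state → F = CL·Css·τ / D.
F = 18 × 21 × 8 / 7200 = 0.420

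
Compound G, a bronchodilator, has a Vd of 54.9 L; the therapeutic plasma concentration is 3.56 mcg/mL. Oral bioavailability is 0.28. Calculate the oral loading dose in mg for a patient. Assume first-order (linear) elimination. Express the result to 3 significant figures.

LD = Vd × C / F = 54.90 × 3.560 / 0.28 = 698.0 mg

698 mg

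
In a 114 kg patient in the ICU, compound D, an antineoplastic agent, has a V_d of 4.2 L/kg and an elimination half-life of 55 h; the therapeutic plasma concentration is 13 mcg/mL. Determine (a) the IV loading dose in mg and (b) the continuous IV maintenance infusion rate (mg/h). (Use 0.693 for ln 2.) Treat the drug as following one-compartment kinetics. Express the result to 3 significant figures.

Vd = 4.2 L/kg × 114 kg = 478.8 L
LD = Vd × C = 478.8 × 13 = 6224 mg
CL = 0.693 × Vd / t½ = 0.693 × 478.8 / 55 = 6.033 L/h
Infusion rate = CL × Css = 6.033 × 13 = 78.43 mg/h

(a) 6220 mg; (b) 78.4 mg/h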